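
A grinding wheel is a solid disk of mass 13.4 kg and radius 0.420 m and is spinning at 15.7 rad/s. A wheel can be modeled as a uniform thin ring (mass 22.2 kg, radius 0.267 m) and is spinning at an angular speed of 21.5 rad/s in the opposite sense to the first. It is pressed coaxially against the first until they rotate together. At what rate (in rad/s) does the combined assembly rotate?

No external torque acts about the common axis, so total angular momentum is conserved.
Moments of inertia: I_A = ½(13.4)(0.420)² = 1.182 kg·m²; I_B = (22.2)(0.267)² = 1.583 kg·m².
Taking A's sense as positive: L = (1.182)(15.7) − (1.583)(21.5) = -15.47 kg·m²·rad/s.
Combined I = 1.182 + 1.583 = 2.764 kg·m².
ω_f = L / I = -15.47 / 2.764 = -5.596 rad/s.

|ω_f| ≈ 5.60 rad/s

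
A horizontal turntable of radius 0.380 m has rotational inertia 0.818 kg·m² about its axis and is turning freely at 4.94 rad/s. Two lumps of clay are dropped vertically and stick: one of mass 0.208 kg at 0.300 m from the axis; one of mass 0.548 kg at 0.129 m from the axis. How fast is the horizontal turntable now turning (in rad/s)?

The added mass arrives with no angular momentum about the axis, and any external torque about the axis is negligible, so the system's angular momentum is conserved.
Added inertia Σmr² = (0.208)(0.300)² + (0.548)(0.129)² = 0.02784 kg·m²; I_f = 0.8180 + 0.02784 = 0.8458 kg·m².
ω_f = I_p ω_i / I_f = (0.8180)(4.94) / 0.8458 = 4.777 rad/s.

ω_f ≈ 4.78 rad/s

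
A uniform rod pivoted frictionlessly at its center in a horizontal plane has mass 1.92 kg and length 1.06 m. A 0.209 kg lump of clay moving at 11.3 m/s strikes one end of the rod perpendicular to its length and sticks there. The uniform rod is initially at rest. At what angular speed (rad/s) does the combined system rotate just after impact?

About the pivot the impulsive forces during the collision are internal, so angular momentum about that axis is conserved.
I_p = (1/12)(1.92)(1.06)² = 0.1798 kg·m². Taking the sense of the lump of clay's angular momentum as positive, L_{lump} = m v R = (0.209)(11.3)(1.06/2) = 1.252 kg·m²/s.
L_i = 0 + 1.252 = 1.252 kg·m²/s.
After sticking, I_f = I_p + m R² = 0.1798 + (0.209)(1.06/2)² = 0.2385 kg·m².
ω_f = L_i / I_f = 1.252 / 0.2385 = 5.249 rad/s.

|ω_f| ≈ 5.25 rad/s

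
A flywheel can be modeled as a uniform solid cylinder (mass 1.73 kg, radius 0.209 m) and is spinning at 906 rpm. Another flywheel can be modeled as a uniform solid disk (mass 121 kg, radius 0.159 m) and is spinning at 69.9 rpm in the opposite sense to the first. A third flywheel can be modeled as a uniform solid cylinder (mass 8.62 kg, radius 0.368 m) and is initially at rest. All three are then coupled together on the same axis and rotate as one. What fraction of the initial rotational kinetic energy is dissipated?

No external torque acts about the common axis, so total angular momentum is conserved.
Moments of inertia: I_A = ½(1.73)(0.209)² = 0.03778 kg·m²; I_B = ½(121)(0.159)² = 1.530 kg·m²; I_C = ½(8.62)(0.368)² = 0.5837 kg·m².
Taking A's sense as positive: L = (0.03778)(906) − (1.530)(69.9) = -72.68 kg·m²·rpm.
Combined I = 0.03778 + 1.530 + 0.5837 = 2.151 kg·m².
ω_f = L / I = -72.68 / 2.151 = -33.79 rpm.
KE_i = ½ΣIω² = 211.0 J; KE_f = ½(2.151)(3.538)² = 13.47 J.
Fraction dissipated = (KE_i − KE_f)/KE_i = 0.9362.

fraction ≈ 0.936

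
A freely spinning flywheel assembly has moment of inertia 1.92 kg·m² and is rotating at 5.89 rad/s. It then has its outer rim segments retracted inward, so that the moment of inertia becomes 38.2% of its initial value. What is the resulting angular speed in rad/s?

With no external torque about the axis, L is conserved: I₁ω₁ = I₂ω₂.
I₂ = 0.382 × 1.92 = 0.7334 kg·m².
ω₂ = I₁ω₁ / I₂ = (1.920)(5.89 rad/s) / (0.7334) = 15.42 rad/s.

ω₂ ≈ 15.4 rad/s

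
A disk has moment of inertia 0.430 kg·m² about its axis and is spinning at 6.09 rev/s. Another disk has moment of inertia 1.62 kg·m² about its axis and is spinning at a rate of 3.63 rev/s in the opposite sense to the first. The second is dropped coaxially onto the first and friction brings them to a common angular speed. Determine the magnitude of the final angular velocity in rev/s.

|ω_f| ≈ 1.59 rev/s

No external torque acts about the common axis, so total angular momentum is conserved.
Taking A's sense as positive: L = (0.4300)(6.09) − (1.620)(3.63) = -3.262 kg·m²·rev/s.
Combined I = 0.4300 + 1.620 = 2.050 kg·m².
ω_f = L / I = -3.262 / 2.050 = -1.591 rev/s.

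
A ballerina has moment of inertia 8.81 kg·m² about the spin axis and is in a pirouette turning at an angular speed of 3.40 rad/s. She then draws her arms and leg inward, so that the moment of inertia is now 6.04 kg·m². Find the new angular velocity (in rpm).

With no external torque about the axis, L is conserved: I₁ω₁ = I₂ω₂.
ω₂ = I₁ω₁ / I₂ = (8.810)(3.40 rad/s) / (6.040) = 4.959 rad/s = 47.36 rpm.

ω₂ ≈ 47.4 rpm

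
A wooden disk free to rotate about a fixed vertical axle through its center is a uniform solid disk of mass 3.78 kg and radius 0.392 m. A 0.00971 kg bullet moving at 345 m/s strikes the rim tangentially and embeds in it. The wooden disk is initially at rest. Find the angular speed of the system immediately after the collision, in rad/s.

|ω_f| ≈ 4.50 rad/s

The axle reaction passes through the axle and exerts no torque about it; angular momentum about the axle is conserved through the impact.
I_p = ½(3.78)(0.392)² = 0.2904 kg·m². Taking the sense of the bullet's angular momentum as positive, L_{bullet} = m v R = (0.00971)(345)(0.392) = 1.313 kg·m²/s.
L_i = 0 + 1.313 = 1.313 kg·m²/s.
After sticking, I_f = I_p + m R² = 0.2904 + (0.00971)(0.392)² = 0.2919 kg·m².
ω_f = L_i / I_f = 1.313 / 0.2919 = 4.498 rad/s.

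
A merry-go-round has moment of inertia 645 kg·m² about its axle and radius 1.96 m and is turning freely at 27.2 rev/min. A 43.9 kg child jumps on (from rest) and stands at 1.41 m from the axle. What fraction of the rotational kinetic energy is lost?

The added mass arrives with no angular momentum about the axle, and any external torque about the axle is negligible, so the system's angular momentum is conserved.
Added inertia Σmr² = (43.9)(1.41)² = 87.28 kg·m²; I_f = 645.0 + 87.28 = 732.3 kg·m².
ω_f = I_p ω_i / I_f = (645.0)(27.2) / 732.3 = 23.96 rpm.
KE_i = ½(645.0)(2.848 rad/s)² = 2617 J; KE_f = ½(732.3)(2.509)² = 2305 J.
Fraction lost = 0.1192.

fraction ≈ 0.119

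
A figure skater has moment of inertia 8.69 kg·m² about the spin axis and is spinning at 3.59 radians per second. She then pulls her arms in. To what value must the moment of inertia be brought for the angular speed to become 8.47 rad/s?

With no external torque about the axis, L is conserved: I₁ω₁ = I₂ω₂.
I₂ = I₁ω₁ / ω₂ = (8.69)(3.59) / (8.47) = 3.683 kg·m².

I₂ ≈ 3.68 kg·m²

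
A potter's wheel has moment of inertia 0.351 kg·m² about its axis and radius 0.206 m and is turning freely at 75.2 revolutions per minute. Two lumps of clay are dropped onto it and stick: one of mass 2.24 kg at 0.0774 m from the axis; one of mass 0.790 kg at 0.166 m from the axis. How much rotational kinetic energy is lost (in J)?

energy lost ≈ 0.992 J

No external torque acts about the axis; L_before = L_after.
Added inertia Σmr² = (2.24)(0.0774)² + (0.790)(0.166)² = 0.03519 kg·m²; I_f = 0.3510 + 0.03519 = 0.3862 kg·m².
ω_f = I_p ω_i / I_f = (0.3510)(75.2) / 0.3862 = 68.35 rpm.
KE_i = ½(0.3510)(7.875 rad/s)² = 10.88 J; KE_f = ½(0.3862)(7.157)² = 9.892 J.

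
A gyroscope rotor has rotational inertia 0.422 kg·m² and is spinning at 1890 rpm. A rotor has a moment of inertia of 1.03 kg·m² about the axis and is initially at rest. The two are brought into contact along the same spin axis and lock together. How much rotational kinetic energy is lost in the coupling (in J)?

No external torque acts about the common axis, so total angular momentum is conserved.
Taking A's sense as positive: L = (0.4220)(1890) = 797.6 kg·m²·rpm.
Combined I = 0.4220 + 1.030 = 1.452 kg·m².
ω_f = L / I = 797.6 / 1.452 = 549.3 rpm.
KE_i = ½ΣIω² = 8265 J; KE_f = ½(1.452)(57.52)² = 2402 J.

ΔKE lost ≈ 5860 J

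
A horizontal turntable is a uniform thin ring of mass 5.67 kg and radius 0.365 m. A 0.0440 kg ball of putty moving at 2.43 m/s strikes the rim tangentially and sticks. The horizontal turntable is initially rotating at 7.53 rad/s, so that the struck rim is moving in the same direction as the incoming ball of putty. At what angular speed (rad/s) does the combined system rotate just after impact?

|ω_f| ≈ 7.52 rad/s

About the axle the impulsive forces during the collision are internal, so angular momentum about that axis is conserved.
I_p = (5.67)(0.365)² = 0.7554 kg·m². Taking the sense of the ball of putty's angular momentum as positive, L_{ball} = m v R = (0.0440)(2.43)(0.365) = 0.03903 kg·m²/s.
L_i = +I_p ω_p + m v R = +(0.7554)(7.53) + 0.03903 = 5.727 kg·m²/s.
After sticking, I_f = I_p + m R² = 0.7554 + (0.0440)(0.365)² = 0.7612 kg·m².
ω_f = L_i / I_f = 5.727 / 0.7612 = 7.523 rad/s.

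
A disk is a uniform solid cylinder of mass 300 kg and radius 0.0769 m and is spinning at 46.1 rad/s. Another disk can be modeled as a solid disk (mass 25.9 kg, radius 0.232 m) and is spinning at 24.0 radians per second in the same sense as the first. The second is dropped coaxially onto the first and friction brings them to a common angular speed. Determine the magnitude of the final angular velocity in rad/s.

No external torque acts about the common axis, so total angular momentum is conserved.
Moments of inertia: I_A = ½(300)(0.0769)² = 0.8870 kg·m²; I_B = ½(25.9)(0.232)² = 0.6970 kg·m².
Taking A's sense as positive: L = (0.8870)(46.1) + (0.6970)(24.0) = 57.62 kg·m²·rad/s.
Combined I = 0.8870 + 0.6970 = 1.584 kg·m².
ω_f = L / I = 57.62 / 1.584 = 36.38 rad/s.

|ω_f| ≈ 36.4 rad/s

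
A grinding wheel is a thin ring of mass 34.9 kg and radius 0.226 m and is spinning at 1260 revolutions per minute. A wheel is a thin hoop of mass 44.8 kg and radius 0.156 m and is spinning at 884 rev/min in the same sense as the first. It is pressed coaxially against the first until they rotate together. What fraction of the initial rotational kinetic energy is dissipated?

No external torque acts about the common axis, so total angular momentum is conserved.
Moments of inertia: I_A = (34.9)(0.226)² = 1.783 kg·m²; I_B = (44.8)(0.156)² = 1.090 kg·m².
Taking A's sense as positive: L = (1.783)(1260) + (1.090)(884) = 3210 kg·m²·rpm.
Combined I = 1.783 + 1.090 = 2.873 kg·m².
ω_f = L / I = 3210 / 2.873 = 1117 rpm.
KE_i = ½ΣIω² = 20190 J; KE_f = ½(2.873)(117.0)² = 19660 J.
Fraction dissipated = (KE_i − KE_f)/KE_i = 0.02598.

fraction ≈ 0.0260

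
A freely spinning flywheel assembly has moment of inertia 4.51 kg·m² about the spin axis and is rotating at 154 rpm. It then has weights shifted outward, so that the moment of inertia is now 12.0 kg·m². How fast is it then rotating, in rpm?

ω₂ ≈ 57.9 rpm

With no external torque about the axis, L is conserved: I₁ω₁ = I₂ω₂.
ω₂ = I₁ω₁ / I₂ = (4.510)(154 rpm) / (12.00) = 57.88 rpm.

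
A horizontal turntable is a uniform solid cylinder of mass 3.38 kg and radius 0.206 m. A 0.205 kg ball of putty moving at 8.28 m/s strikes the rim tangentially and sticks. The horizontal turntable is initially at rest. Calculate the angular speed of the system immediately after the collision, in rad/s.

|ω_f| ≈ 4.35 rad/s

About the axle the impulsive forces during the collision are internal, so angular momentum about that axis is conserved.
I_p = ½(3.38)(0.206)² = 0.07172 kg·m². Taking the sense of the ball of putty's angular momentum as positive, L_{ball} = m v R = (0.205)(8.28)(0.206) = 0.3497 kg·m²/s.
L_i = 0 + 0.3497 = 0.3497 kg·m²/s.
After sticking, I_f = I_p + m R² = 0.07172 + (0.205)(0.206)² = 0.08042 kg·m².
ω_f = L_i / I_f = 0.3497 / 0.08042 = 4.348 rad/s.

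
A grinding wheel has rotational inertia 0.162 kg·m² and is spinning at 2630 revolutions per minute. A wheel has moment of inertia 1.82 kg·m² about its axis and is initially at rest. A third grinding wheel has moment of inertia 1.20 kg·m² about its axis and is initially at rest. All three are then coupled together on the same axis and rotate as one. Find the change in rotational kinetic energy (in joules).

No external torque acts about the common axis, so total angular momentum is conserved.
Taking A's sense as positive: L = (0.1620)(2630) = 426.1 kg·m²·rpm.
Combined I = 0.1620 + 1.820 + 1.200 = 3.182 kg·m².
ω_f = L / I = 426.1 / 3.182 = 133.9 rpm.
KE_i = ½ΣIω² = 6144 J; KE_f = ½(3.182)(14.02)² = 312.8 J.

ΔKE ≈ -5830 J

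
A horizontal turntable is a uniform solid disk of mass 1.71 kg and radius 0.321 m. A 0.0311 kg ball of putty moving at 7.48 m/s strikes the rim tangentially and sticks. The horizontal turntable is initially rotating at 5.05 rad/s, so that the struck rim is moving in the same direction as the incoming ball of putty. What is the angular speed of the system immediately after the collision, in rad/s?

About the axle the impulsive forces during the collision are internal, so angular momentum about that axis is conserved.
I_p = ½(1.71)(0.321)² = 0.08810 kg·m². Taking the sense of the ball of putty's angular momentum as positive, L_{ball} = m v R = (0.0311)(7.48)(0.321) = 0.07467 kg·m²/s.
L_i = +I_p ω_p + m v R = +(0.08810)(5.05) + 0.07467 = 0.5196 kg·m²/s.
After sticking, I_f = I_p + m R² = 0.08810 + (0.0311)(0.321)² = 0.09130 kg·m².
ω_f = L_i / I_f = 0.5196 / 0.09130 = 5.691 rad/s.

|ω_f| ≈ 5.69 rad/s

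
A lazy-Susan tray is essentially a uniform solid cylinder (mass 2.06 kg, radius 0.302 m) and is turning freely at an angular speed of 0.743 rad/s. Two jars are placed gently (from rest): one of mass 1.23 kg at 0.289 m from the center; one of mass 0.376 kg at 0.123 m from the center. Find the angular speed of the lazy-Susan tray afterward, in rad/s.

No external torque acts about the center; L_before = L_after.
I_p = ½(2.06)(0.302)² = 0.09394 kg·m².
Added inertia Σmr² = (1.23)(0.289)² + (0.376)(0.123)² = 0.1084 kg·m²; I_f = 0.09394 + 0.1084 = 0.2024 kg·m².
ω_f = I_p ω_i / I_f = (0.09394)(0.743) / 0.2024 = 0.3449 rad/s.

ω_f ≈ 0.345 rad/s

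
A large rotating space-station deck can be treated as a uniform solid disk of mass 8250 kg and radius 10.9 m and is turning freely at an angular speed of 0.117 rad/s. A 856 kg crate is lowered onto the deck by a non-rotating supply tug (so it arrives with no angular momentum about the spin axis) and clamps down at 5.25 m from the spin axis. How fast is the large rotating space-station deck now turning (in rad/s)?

No external torque acts about the spin axis; L_before = L_after.
I_p = ½(8250)(10.9)² = 4.901e+05 kg·m².
Added inertia Σmr² = (856)(5.25)² = 23590 kg·m²; I_f = 4.901e+05 + 23590 = 5.137e+05 kg·m².
ω_f = I_p ω_i / I_f = (4.901e+05)(0.117) / 5.137e+05 = 0.1116 rad/s.

ω_f ≈ 0.112 rad/s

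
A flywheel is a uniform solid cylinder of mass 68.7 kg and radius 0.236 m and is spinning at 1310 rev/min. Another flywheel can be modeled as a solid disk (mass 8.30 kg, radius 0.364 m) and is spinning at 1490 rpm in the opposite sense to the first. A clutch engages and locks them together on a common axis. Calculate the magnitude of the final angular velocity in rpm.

No external torque acts about the common axis, so total angular momentum is conserved.
Moments of inertia: I_A = ½(68.7)(0.236)² = 1.913 kg·m²; I_B = ½(8.30)(0.364)² = 0.5499 kg·m².
Taking A's sense as positive: L = (1.913)(1310) − (0.5499)(1490) = 1687 kg·m²·rpm.
Combined I = 1.913 + 0.5499 = 2.463 kg·m².
ω_f = L / I = 1687 / 2.463 = 684.9 rpm.

|ω_f| ≈ 685 rpm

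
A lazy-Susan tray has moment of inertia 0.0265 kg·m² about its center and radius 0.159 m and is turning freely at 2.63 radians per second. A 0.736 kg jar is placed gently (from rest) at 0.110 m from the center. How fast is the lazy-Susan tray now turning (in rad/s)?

No external torque acts about the center; L_before = L_after.
Added inertia Σmr² = (0.736)(0.110)² = 0.008906 kg·m²; I_f = 0.02650 + 0.008906 = 0.03541 kg·m².
ω_f = I_p ω_i / I_f = (0.02650)(2.63) / 0.03541 = 1.968 rad/s.

ω_f ≈ 1.97 rad/s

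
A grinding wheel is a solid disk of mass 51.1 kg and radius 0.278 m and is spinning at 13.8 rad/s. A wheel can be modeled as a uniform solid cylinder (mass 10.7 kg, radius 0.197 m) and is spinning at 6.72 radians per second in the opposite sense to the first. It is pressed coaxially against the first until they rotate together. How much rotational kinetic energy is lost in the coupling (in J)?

ΔKE lost ≈ 39.6 J

The coupling torques are internal; angular momentum about the shared axis is conserved.
Moments of inertia: I_A = ½(51.1)(0.278)² = 1.975 kg·m²; I_B = ½(10.7)(0.197)² = 0.2076 kg·m².
Taking A's sense as positive: L = (1.975)(13.8) − (0.2076)(6.72) = 25.85 kg·m²·rad/s.
Combined I = 1.975 + 0.2076 = 2.182 kg·m².
ω_f = L / I = 25.85 / 2.182 = 11.85 rad/s.
KE_i = ½ΣIω² = 192.7 J; KE_f = ½(2.182)(11.85)² = 153.2 J.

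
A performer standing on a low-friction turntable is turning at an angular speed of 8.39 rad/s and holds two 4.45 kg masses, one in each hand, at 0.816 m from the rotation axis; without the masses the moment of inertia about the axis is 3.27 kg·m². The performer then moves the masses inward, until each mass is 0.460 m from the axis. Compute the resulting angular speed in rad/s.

With no external torque about the axis, L is conserved: I₁ω₁ = I₂ω₂.
I₁ = 3.27 + 2(4.45)(0.816)² = 9.196 kg·m²; I₂ = 3.27 + 2(4.45)(0.460)² = 5.153 kg·m².
ω₂ = I₁ω₁ / I₂ = (9.196)(8.39 rad/s) / (5.153) = 14.97 rad/s.

ω₂ ≈ 15.0 rad/s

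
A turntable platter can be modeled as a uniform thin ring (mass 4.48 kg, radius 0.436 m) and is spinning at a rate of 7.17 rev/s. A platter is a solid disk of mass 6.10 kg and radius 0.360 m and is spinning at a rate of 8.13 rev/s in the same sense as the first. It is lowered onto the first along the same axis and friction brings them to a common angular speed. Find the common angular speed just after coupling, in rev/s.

|ω_f| ≈ 7.47 rev/s

The coupling torques are internal; angular momentum about the shared axis is conserved.
Moments of inertia: I_A = (4.48)(0.436)² = 0.8516 kg·m²; I_B = ½(6.10)(0.360)² = 0.3953 kg·m².
Taking A's sense as positive: L = (0.8516)(7.17) + (0.3953)(8.13) = 9.320 kg·m²·rev/s.
Combined I = 0.8516 + 0.3953 = 1.247 kg·m².
ω_f = L / I = 9.320 / 1.247 = 7.474 rev/s.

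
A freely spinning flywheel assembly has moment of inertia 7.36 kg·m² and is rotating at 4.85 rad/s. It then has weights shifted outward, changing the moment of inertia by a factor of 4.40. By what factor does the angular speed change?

No external torque acts about the spin axis, so angular momentum is conserved.
I₂ = 4.40 × 7.36 = 32.38 kg·m².
ω₂/ω₁ = I₁/I₂ = 7.360 / 32.38 = 0.2273.

ω₂/ω₁ ≈ 0.227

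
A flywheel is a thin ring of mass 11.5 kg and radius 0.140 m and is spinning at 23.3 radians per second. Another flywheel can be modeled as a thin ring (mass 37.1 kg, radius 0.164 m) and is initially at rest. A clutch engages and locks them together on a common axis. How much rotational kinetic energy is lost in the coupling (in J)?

ΔKE lost ≈ 49.9 J

The coupling torques are internal; angular momentum about the shared axis is conserved.
Moments of inertia: I_A = (11.5)(0.140)² = 0.2254 kg·m²; I_B = (37.1)(0.164)² = 0.9978 kg·m².
Taking A's sense as positive: L = (0.2254)(23.3) = 5.252 kg·m²·rad/s.
Combined I = 0.2254 + 0.9978 = 1.223 kg·m².
ω_f = L / I = 5.252 / 1.223 = 4.293 rad/s.
KE_i = ½ΣIω² = 61.18 J; KE_f = ½(1.223)(4.293)² = 11.27 J.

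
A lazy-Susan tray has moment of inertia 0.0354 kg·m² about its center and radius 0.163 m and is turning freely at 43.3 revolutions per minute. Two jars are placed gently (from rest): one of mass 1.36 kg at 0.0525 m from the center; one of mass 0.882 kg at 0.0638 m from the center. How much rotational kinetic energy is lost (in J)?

No external torque acts about the center; L_before = L_after.
Added inertia Σmr² = (1.36)(0.0525)² + (0.882)(0.0638)² = 0.007339 kg·m²; I_f = 0.03540 + 0.007339 = 0.04274 kg·m².
ω_f = I_p ω_i / I_f = (0.03540)(43.3) / 0.04274 = 35.86 rpm.
KE_i = ½(0.03540)(4.534 rad/s)² = 0.3639 J; KE_f = ½(0.04274)(3.756)² = 0.3014 J.

energy lost ≈ 0.0625 J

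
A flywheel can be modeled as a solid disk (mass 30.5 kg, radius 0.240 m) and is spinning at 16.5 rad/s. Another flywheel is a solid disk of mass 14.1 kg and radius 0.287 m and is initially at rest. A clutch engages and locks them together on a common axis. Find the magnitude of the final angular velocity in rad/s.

No external torque acts about the common axis, so total angular momentum is conserved.
Moments of inertia: I_A = ½(30.5)(0.240)² = 0.8784 kg·m²; I_B = ½(14.1)(0.287)² = 0.5807 kg·m².
Taking A's sense as positive: L = (0.8784)(16.5) = 14.49 kg·m²·rad/s.
Combined I = 0.8784 + 0.5807 = 1.459 kg·m².
ω_f = L / I = 14.49 / 1.459 = 9.933 rad/s.

|ω_f| ≈ 9.93 rad/s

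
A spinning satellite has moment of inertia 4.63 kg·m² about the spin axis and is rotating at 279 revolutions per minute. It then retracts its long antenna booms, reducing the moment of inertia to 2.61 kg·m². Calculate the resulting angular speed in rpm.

With no external torque about the axis, L is conserved: I₁ω₁ = I₂ω₂.
ω₂ = I₁ω₁ / I₂ = (4.630)(279 rpm) / (2.610) = 494.9 rpm.

ω₂ ≈ 495 rpm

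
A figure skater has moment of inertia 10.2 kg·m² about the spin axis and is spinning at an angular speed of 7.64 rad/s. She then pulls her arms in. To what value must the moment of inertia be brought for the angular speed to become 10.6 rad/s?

With no external torque about the axis, L is conserved: I₁ω₁ = I₂ω₂.
I₂ = I₁ω₁ / ω₂ = (10.2)(7.64) / (10.6) = 7.352 kg·m².

I₂ ≈ 7.35 kg·m²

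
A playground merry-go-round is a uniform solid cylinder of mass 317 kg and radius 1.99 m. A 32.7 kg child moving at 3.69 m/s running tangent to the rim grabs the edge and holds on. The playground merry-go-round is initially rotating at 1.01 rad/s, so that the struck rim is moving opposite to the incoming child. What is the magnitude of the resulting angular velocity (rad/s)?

About the axle the impulsive forces during the collision are internal, so angular momentum about that axis is conserved.
I_p = ½(317)(1.99)² = 627.7 kg·m². Taking the sense of the child's angular momentum as positive, L_{child} = m v R = (32.7)(3.69)(1.99) = 240.1 kg·m²/s.
L_i = −I_p ω_p + m v R = −(627.7)(1.01) + 240.1 = -393.8 kg·m²/s.
After sticking, I_f = I_p + m R² = 627.7 + (32.7)(1.99)² = 757.2 kg·m².
ω_f = L_i / I_f = -393.8 / 757.2 = -0.5201 rad/s.

|ω_f| ≈ 0.520 rad/s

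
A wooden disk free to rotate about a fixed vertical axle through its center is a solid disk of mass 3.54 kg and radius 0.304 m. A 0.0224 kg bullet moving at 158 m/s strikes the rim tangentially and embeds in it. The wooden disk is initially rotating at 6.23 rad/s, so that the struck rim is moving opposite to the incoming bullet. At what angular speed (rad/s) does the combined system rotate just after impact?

The axle reaction passes through the axle and exerts no torque about it; angular momentum about the axle is conserved through the impact.
I_p = ½(3.54)(0.304)² = 0.1636 kg·m². Taking the sense of the bullet's angular momentum as positive, L_{bullet} = m v R = (0.0224)(158)(0.304) = 1.076 kg·m²/s.
L_i = −I_p ω_p + m v R = −(0.1636)(6.23) + 1.076 = 0.05684 kg·m²/s.
After sticking, I_f = I_p + m R² = 0.1636 + (0.0224)(0.304)² = 0.1656 kg·m².
ω_f = L_i / I_f = 0.05684 / 0.1656 = 0.3431 rad/s.

|ω_f| ≈ 0.343 rad/s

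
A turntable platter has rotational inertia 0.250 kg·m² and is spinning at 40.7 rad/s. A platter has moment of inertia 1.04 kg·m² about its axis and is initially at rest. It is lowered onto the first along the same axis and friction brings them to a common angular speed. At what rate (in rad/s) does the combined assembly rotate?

No external torque acts about the common axis, so total angular momentum is conserved.
Taking A's sense as positive: L = (0.2500)(40.7) = 10.18 kg·m²·rad/s.
Combined I = 0.2500 + 1.040 = 1.290 kg·m².
ω_f = L / I = 10.18 / 1.290 = 7.888 rad/s.

|ω_f| ≈ 7.89 rad/s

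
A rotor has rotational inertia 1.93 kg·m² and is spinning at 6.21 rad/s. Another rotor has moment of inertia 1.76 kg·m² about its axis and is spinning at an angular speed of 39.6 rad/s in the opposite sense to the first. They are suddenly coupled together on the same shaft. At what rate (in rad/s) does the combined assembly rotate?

|ω_f| ≈ 15.6 rad/s

No external torque acts about the common axis, so total angular momentum is conserved.
Taking A's sense as positive: L = (1.930)(6.21) − (1.760)(39.6) = -57.71 kg·m²·rad/s.
Combined I = 1.930 + 1.760 = 3.690 kg·m².
ω_f = L / I = -57.71 / 3.690 = -15.64 rad/s.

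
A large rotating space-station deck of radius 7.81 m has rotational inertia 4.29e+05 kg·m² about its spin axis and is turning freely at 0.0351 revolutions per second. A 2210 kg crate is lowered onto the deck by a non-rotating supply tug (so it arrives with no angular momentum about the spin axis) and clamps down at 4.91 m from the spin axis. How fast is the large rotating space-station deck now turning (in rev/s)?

ω_f ≈ 0.0312 rev/s

The added mass arrives with no angular momentum about the spin axis, and any external torque about the spin axis is negligible, so the system's angular momentum is conserved.
Added inertia Σmr² = (2210)(4.91)² = 53280 kg·m²; I_f = 4.290e+05 + 53280 = 4.823e+05 kg·m².
ω_f = I_p ω_i / I_f = (4.290e+05)(0.0351) / 4.823e+05 = 0.03122 rev/s.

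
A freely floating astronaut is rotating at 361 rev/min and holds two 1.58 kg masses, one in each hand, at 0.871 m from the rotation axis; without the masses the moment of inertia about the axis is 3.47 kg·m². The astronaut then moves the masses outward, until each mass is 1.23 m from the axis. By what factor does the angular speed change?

ω₂/ω₁ ≈ 0.711

Angular momentum about the spin axis is conserved since the torque about it is zero.
I₁ = 3.47 + 2(1.58)(0.871)² = 5.867 kg·m²; I₂ = 3.47 + 2(1.58)(1.23)² = 8.251 kg·m².
ω₂/ω₁ = I₁/I₂ = 5.867 / 8.251 = 0.7111.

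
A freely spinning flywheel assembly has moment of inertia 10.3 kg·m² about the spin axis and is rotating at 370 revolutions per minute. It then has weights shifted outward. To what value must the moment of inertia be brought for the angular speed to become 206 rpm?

Angular momentum about the spin axis is conserved since the torque about it is zero.
I₂ = I₁ω₁ / ω₂ = (10.3)(370) / (206) = 18.50 kg·m².

I₂ ≈ 18.5 kg·m²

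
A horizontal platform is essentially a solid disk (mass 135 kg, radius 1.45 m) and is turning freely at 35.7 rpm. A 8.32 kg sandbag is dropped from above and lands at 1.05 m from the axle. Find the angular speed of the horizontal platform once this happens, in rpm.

ω_f ≈ 33.5 rpm

No external torque acts about the axle; L_before = L_after.
I_p = ½(135)(1.45)² = 141.9 kg·m².
Added inertia Σmr² = (8.32)(1.05)² = 9.173 kg·m²; I_f = 141.9 + 9.173 = 151.1 kg·m².
ω_f = I_p ω_i / I_f = (141.9)(35.7) / 151.1 = 33.53 rpm.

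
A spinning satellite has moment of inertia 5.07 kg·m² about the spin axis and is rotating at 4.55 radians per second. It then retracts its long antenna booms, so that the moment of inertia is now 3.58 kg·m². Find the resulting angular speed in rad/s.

ω₂ ≈ 6.44 rad/s

No external torque acts about the spin axis, so angular momentum is conserved.
ω₂ = I₁ω₁ / I₂ = (5.070)(4.55 rad/s) / (3.580) = 6.444 rad/s.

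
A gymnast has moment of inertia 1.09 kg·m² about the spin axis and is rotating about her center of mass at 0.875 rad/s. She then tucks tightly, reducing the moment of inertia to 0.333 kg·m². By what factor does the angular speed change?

Angular momentum about the spin axis is conserved since the torque about it is zero.
ω₂/ω₁ = I₁/I₂ = 1.090 / 0.3330 = 3.273.

ω₂/ω₁ ≈ 3.27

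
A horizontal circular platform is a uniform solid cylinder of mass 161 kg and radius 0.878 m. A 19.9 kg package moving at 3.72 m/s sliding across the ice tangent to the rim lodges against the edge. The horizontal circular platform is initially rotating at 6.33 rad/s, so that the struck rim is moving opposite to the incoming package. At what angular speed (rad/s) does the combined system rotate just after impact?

|ω_f| ≈ 4.24 rad/s

About the central axle the impulsive forces during the collision are internal, so angular momentum about that axis is conserved.
I_p = ½(161)(0.878)² = 62.06 kg·m². Taking the sense of the package's angular momentum as positive, L_{package} = m v R = (19.9)(3.72)(0.878) = 65.00 kg·m²/s.
L_i = −I_p ω_p + m v R = −(62.06)(6.33) + 65.00 = -327.8 kg·m²/s.
After sticking, I_f = I_p + m R² = 62.06 + (19.9)(0.878)² = 77.40 kg·m².
ω_f = L_i / I_f = -327.8 / 77.40 = -4.236 rad/s.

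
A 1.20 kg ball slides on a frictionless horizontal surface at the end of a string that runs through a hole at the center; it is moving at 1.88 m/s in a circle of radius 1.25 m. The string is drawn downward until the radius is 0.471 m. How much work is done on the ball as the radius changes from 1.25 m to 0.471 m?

Central (radial) force ⇒ zero torque about the center ⇒ m v r is constant.
v₂ = v₁ r₁ / r₂ = (1.88)(1.25) / (0.471) = 4.989 m/s.
W = ΔKE = ½m(v₂² − v₁²) = 12.82 J.

W ≈ 12.8 J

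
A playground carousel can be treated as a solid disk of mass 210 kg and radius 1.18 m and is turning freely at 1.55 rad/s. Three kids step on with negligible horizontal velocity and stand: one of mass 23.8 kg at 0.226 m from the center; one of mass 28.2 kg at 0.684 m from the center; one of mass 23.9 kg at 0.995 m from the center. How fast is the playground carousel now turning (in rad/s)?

ω_f ≈ 1.23 rad/s

No external torque acts about the center; L_before = L_after.
I_p = ½(210)(1.18)² = 146.2 kg·m².
Added inertia Σmr² = (23.8)(0.226)² + (28.2)(0.684)² + (23.9)(0.995)² = 38.07 kg·m²; I_f = 146.2 + 38.07 = 184.3 kg·m².
ω_f = I_p ω_i / I_f = (146.2)(1.55) / 184.3 = 1.230 rad/s.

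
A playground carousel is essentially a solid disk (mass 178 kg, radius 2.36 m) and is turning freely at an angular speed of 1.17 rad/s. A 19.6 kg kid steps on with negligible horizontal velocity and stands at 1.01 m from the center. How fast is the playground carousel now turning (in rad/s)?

No external torque acts about the center; L_before = L_after.
I_p = ½(178)(2.36)² = 495.7 kg·m².
Added inertia Σmr² = (19.6)(1.01)² = 19.99 kg·m²; I_f = 495.7 + 19.99 = 515.7 kg·m².
ω_f = I_p ω_i / I_f = (495.7)(1.17) / 515.7 = 1.125 rad/s.

ω_f ≈ 1.12 rad/s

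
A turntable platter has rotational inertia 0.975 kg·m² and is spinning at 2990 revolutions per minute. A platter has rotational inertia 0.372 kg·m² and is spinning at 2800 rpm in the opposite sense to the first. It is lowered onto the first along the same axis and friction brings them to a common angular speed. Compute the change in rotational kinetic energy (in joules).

ΔKE ≈ -49500 J

No external torque acts about the common axis, so total angular momentum is conserved.
Taking A's sense as positive: L = (0.9750)(2990) − (0.3720)(2800) = 1874 kg·m²·rpm.
Combined I = 0.9750 + 0.3720 = 1.347 kg·m².
ω_f = L / I = 1874 / 1.347 = 1391 rpm.
KE_i = ½ΣIω² = 63790 J; KE_f = ½(1.347)(145.7)² = 14290 J.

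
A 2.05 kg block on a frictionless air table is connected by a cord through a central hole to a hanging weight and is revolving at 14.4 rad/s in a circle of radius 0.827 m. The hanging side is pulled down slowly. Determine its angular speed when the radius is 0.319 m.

The constraining force is radial, so m r² ω about the center is conserved.
ω₂ = ω₁ (r₁/r₂)² = (14.4)(0.827/0.319)² = 96.78 rad/s.

ω₂ ≈ 96.8 rad/s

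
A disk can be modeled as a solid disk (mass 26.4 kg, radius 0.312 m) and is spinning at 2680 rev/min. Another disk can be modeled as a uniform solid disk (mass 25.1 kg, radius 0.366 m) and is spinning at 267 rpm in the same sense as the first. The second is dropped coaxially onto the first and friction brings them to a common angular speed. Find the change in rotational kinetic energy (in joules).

ΔKE ≈ -23300 J

No external torque acts about the common axis, so total angular momentum is conserved.
Moments of inertia: I_A = ½(26.4)(0.312)² = 1.285 kg·m²; I_B = ½(25.1)(0.366)² = 1.681 kg·m².
Taking A's sense as positive: L = (1.285)(2680) + (1.681)(267) = 3893 kg·m²·rpm.
Combined I = 1.285 + 1.681 = 2.966 kg·m².
ω_f = L / I = 3893 / 2.966 = 1312 rpm.
KE_i = ½ΣIω² = 51260 J; KE_f = ½(2.966)(137.4)² = 28010 J.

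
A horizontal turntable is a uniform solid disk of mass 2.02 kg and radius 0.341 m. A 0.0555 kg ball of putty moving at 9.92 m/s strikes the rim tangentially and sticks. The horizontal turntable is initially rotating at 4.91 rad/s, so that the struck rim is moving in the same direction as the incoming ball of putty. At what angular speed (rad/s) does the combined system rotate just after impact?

About the axle the impulsive forces during the collision are internal, so angular momentum about that axis is conserved.
I_p = ½(2.02)(0.341)² = 0.1174 kg·m². Taking the sense of the ball of putty's angular momentum as positive, L_{ball} = m v R = (0.0555)(9.92)(0.341) = 0.1877 kg·m²/s.
L_i = +I_p ω_p + m v R = +(0.1174)(4.91) + 0.1877 = 0.7644 kg·m²/s.
After sticking, I_f = I_p + m R² = 0.1174 + (0.0555)(0.341)² = 0.1239 kg·m².
ω_f = L_i / I_f = 0.7644 / 0.1239 = 6.170 rad/s.

|ω_f| ≈ 6.17 rad/s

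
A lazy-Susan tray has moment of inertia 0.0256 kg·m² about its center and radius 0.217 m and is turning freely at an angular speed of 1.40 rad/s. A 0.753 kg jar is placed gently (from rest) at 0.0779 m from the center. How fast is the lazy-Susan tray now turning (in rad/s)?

ω_f ≈ 1.19 rad/s

The added mass arrives with no angular momentum about the center, and any external torque about the center is negligible, so the system's angular momentum is conserved.
Added inertia Σmr² = (0.753)(0.0779)² = 0.004570 kg·m²; I_f = 0.02560 + 0.004570 = 0.03017 kg·m².
ω_f = I_p ω_i / I_f = (0.02560)(1.40) / 0.03017 = 1.188 rad/s.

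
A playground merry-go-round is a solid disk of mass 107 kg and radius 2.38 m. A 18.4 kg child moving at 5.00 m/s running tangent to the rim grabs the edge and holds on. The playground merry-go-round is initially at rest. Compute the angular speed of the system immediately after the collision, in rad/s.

The axle reaction passes through the axle and exerts no torque about it; angular momentum about the axle is conserved through the impact.
I_p = ½(107)(2.38)² = 303.0 kg·m². Taking the sense of the child's angular momentum as positive, L_{child} = m v R = (18.4)(5.00)(2.38) = 219.0 kg·m²/s.
L_i = 0 + 219.0 = 219.0 kg·m²/s.
After sticking, I_f = I_p + m R² = 303.0 + (18.4)(2.38)² = 407.3 kg·m².
ω_f = L_i / I_f = 219.0 / 407.3 = 0.5376 rad/s.

|ω_f| ≈ 0.538 rad/s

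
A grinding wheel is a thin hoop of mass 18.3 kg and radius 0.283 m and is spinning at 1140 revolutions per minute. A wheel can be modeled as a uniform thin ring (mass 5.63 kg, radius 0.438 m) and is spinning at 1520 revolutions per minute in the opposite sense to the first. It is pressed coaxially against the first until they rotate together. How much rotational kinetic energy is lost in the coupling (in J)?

No external torque acts about the common axis, so total angular momentum is conserved.
Moments of inertia: I_A = (18.3)(0.283)² = 1.466 kg·m²; I_B = (5.63)(0.438)² = 1.080 kg·m².
Taking A's sense as positive: L = (1.466)(1140) − (1.080)(1520) = 29.09 kg·m²·rpm.
Combined I = 1.466 + 1.080 = 2.546 kg·m².
ω_f = L / I = 29.09 / 2.546 = 11.43 rpm.
KE_i = ½ΣIω² = 24130 J; KE_f = ½(2.546)(1.197)² = 1.823 J.

ΔKE lost ≈ 24100 J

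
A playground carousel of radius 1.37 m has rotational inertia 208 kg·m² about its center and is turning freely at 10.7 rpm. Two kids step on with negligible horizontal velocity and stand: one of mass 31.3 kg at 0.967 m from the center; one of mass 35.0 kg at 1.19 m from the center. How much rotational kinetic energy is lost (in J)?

No external torque acts about the center; L_before = L_after.
Added inertia Σmr² = (31.3)(0.967)² + (35.0)(1.19)² = 78.83 kg·m²; I_f = 208.0 + 78.83 = 286.8 kg·m².
ω_f = I_p ω_i / I_f = (208.0)(10.7) / 286.8 = 7.759 rpm.
KE_i = ½(208.0)(1.121 rad/s)² = 130.6 J; KE_f = ½(286.8)(0.8125)² = 94.69 J.

energy lost ≈ 35.9 J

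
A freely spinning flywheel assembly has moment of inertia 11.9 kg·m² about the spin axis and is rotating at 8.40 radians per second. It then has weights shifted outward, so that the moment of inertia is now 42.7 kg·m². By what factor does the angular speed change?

ω₂/ω₁ ≈ 0.279

No external torque acts about the spin axis, so angular momentum is conserved.
ω₂/ω₁ = I₁/I₂ = 11.90 / 42.70 = 0.2787.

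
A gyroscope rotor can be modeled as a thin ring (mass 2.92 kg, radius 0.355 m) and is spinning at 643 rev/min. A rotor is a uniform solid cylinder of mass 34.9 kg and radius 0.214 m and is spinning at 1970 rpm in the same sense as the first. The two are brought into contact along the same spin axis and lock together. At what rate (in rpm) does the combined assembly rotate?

|ω_f| ≈ 1550 rpm

The coupling torques are internal; angular momentum about the shared axis is conserved.
Moments of inertia: I_A = (2.92)(0.355)² = 0.3680 kg·m²; I_B = ½(34.9)(0.214)² = 0.7991 kg·m².
Taking A's sense as positive: L = (0.3680)(643) + (0.7991)(1970) = 1811 kg·m²·rpm.
Combined I = 0.3680 + 0.7991 = 1.167 kg·m².
ω_f = L / I = 1811 / 1.167 = 1552 rpm.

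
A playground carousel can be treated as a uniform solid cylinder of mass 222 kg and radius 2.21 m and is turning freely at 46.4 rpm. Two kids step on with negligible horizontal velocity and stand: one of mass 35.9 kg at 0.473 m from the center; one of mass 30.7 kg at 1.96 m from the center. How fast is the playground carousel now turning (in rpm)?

No external torque acts about the center; L_before = L_after.
I_p = ½(222)(2.21)² = 542.1 kg·m².
Added inertia Σmr² = (35.9)(0.473)² + (30.7)(1.96)² = 126.0 kg·m²; I_f = 542.1 + 126.0 = 668.1 kg·m².
ω_f = I_p ω_i / I_f = (542.1)(46.4) / 668.1 = 37.65 rpm.

ω_f ≈ 37.7 rpm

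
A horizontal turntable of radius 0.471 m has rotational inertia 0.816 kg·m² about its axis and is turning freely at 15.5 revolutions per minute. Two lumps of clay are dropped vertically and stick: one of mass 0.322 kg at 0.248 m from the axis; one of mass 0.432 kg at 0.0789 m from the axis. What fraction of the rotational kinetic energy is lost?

No external torque acts about the axis; L_before = L_after.
Added inertia Σmr² = (0.322)(0.248)² + (0.432)(0.0789)² = 0.02249 kg·m²; I_f = 0.8160 + 0.02249 = 0.8385 kg·m².
ω_f = I_p ω_i / I_f = (0.8160)(15.5) / 0.8385 = 15.08 rpm.
KE_i = ½(0.8160)(1.623 rad/s)² = 1.075 J; KE_f = ½(0.8385)(1.580)² = 1.046 J.
Fraction lost = 0.02683.

fraction ≈ 0.0268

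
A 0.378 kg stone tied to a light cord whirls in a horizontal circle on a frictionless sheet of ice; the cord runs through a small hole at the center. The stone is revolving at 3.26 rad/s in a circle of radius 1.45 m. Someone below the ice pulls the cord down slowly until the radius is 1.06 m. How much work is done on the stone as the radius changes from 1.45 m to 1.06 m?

No torque about the axis ⇒ m r₁² ω₁ = m r₂² ω₂.
ω₂ = ω₁ (r₁/r₂)² = (3.26)(1.45/1.06)² = 6.100 rad/s.
W = ΔKE = ½m(v₂² − v₁²) = 3.679 J.

W ≈ 3.68 J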